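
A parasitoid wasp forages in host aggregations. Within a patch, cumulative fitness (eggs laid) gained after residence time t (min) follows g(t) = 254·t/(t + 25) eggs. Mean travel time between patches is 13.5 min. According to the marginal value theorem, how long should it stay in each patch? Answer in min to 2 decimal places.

18.37 min

By the marginal value theorem, leave when the instantaneous gain rate g'(t) equals the habitat-wide average g(t)/(T + t).
g'(t) = 254·25/(t + 25)². Setting 254·25/(t+25)² = 254t/[(t+25)(13.5+t)] gives 25(13.5+t) = t(t+25), so t² = 25×13.5 = 337.5.
t* = √337.5 = 18.37 min.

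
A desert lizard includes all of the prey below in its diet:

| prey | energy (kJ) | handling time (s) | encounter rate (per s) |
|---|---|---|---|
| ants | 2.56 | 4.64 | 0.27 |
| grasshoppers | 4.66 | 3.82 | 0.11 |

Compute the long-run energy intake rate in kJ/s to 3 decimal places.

R = Σλ_iE_i / (1 + Σλ_ih_i)
Numerator: 0.27×2.56 + 0.11×4.66 = 1.204
Denominator: 1 + 0.27×4.64 + 0.11×3.82 = 2.673
R = 1.204/2.673 = 0.4504 kJ/s

0.450 kJ/s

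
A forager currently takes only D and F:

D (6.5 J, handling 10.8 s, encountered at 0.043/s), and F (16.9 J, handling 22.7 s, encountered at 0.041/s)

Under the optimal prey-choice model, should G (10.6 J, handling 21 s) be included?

Yes

Intake rate on the current diet: R = (0.043×6.5 + 0.041×16.9) / (1 + 0.043×10.8 + 0.041×22.7) = 0.9724/2.395 = 0.406 J/s.
G: E/h = 10.6/21 = 0.5048 J/s.
Since 0.5048 > R, including G increases the long-run rate.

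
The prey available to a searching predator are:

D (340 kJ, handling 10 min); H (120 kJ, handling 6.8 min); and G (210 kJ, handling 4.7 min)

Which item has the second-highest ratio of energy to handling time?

D

Profitability E/h (kJ/min): D = 340/10 = 34, H = 120/6.8 = 17.6, G = 210/4.7 = 44.7.
Ranked: G > D > H.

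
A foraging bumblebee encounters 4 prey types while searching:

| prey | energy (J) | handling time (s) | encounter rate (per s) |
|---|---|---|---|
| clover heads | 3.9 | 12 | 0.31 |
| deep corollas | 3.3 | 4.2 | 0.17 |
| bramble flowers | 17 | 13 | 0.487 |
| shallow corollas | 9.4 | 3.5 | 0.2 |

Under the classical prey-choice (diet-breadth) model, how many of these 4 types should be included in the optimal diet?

Rank by E/h (J/s): shallow corollas 2.69, bramble flowers 1.31, deep corollas 0.786, clover heads 0.325. Include each in turn until the next type's E/h falls below the running intake rate.
Rate on top 1: 1.106. bramble flowers: 1.31 > 1.106 → include.
Rate on top 2: 1.265. deep corollas: 0.786 < 1.265 → exclude; stop.
Optimal diet: shallow corollas, bramble flowers — 2 of 4 types.

2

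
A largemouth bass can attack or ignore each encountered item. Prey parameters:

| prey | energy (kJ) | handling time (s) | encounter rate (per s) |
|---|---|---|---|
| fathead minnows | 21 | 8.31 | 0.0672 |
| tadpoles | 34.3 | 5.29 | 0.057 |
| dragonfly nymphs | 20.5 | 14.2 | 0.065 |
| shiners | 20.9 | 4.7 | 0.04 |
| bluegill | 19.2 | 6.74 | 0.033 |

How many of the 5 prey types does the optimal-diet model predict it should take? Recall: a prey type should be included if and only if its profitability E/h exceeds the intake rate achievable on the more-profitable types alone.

E/h in descending order: tadpoles 6.48, shiners 4.45, bluegill 2.85, fathead minnows 2.53, dragonfly nymphs 1.44 kJ/s. The optimal diet is the largest prefix of this list for which every included type satisfies E_i/h_i > R on the types above it.
Rate on top 1: 1.502. shiners: 4.45 > 1.502 → include.
Rate on top 2: 1.874. bluegill: 2.85 > 1.874 → include.
Rate on top 3: 2. fathead minnows: 2.53 > 2 → include.
Rate on top 4: 2.13. dragonfly nymphs: 1.44 < 2.13 → exclude; stop.
Optimal diet: tadpoles, shiners, bluegill, fathead minnows — 4 of 5 types.

4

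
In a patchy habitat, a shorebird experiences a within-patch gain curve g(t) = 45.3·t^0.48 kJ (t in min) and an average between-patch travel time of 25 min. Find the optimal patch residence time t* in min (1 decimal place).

Maximise g(t)/(T+t): set derivative to zero → g'(t)(T+t) = g(t).
g'(t) = 0.48·45.3·t^-0.52. Setting 0.48·45.3·t^-0.52 = 45.3·t^0.48/(25+t) gives 0.48(25+t) = t, so 0.52·t = 0.48×25.
t* = 0.48×25/0.52 = 23.08 min.

23.1 min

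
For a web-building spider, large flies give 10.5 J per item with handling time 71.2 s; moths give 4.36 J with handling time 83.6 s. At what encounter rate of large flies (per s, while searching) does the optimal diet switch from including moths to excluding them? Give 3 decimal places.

0.008 per s

Drop moths once their profitability E₂/h₂ falls below the rate achievable on large flies alone: E₂/h₂ = λE₁/(1 + λh₁).
Solve for λ: λE₁h₂ = E₂(1 + λh₁) → λ(E₁h₂ − E₂h₁) = E₂ → λ = E₂/(E₁h₂ − E₂h₁).
λ = 4.36/(10.5×83.6 − 4.36×71.2) = 4.36/567.4 = 0.007685 per s.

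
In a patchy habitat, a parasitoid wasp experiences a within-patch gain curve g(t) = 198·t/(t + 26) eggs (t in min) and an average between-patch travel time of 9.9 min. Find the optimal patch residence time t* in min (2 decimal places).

Maximise g(t)/(T+t): set derivative to zero → g'(t)(T+t) = g(t).
g'(t) = 198·26/(t + 26)². Setting 198·26/(t+26)² = 198t/[(t+26)(9.9+t)] gives 26(9.9+t) = t(t+26), so t² = 26×9.9 = 257.4.
t* = √257.4 = 16.04 min.

16.04 min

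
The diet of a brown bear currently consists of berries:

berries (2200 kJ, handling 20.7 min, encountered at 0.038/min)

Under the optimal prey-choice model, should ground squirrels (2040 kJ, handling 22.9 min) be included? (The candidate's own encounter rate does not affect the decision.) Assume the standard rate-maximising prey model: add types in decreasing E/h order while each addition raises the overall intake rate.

On berries alone, R = ΣλE/(1+Σλh) = 83.6/1.787 = 46.79 kJ/min.
Profitability of ground squirrels: 2040/22.9 = 89.08 kJ/min.
Since 89.08 > R, including ground squirrels increases the long-run rate.

Yes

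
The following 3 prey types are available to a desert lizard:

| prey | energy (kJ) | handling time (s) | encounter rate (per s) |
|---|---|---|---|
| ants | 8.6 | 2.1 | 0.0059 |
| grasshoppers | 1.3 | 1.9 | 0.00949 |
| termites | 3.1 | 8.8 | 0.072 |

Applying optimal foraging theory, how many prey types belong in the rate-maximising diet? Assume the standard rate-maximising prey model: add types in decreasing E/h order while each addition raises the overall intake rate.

3

Rank by E/h (kJ/s): ants 4.1, grasshoppers 0.684, termites 0.352. Include each in turn until the next type's E/h falls below the running intake rate.
Rate on top 1: 0.05012. grasshoppers: 0.684 > 0.05012 → include.
Rate on top 2: 0.06121. termites: 0.352 > 0.06121 → include.
Optimal diet: ants, grasshoppers, termites — 3 of 3 types.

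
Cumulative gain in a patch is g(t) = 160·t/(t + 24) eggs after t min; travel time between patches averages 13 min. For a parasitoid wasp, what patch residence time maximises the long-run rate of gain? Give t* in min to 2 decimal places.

Maximise g(t)/(T+t): set derivative to zero → g'(t)(T+t) = g(t).
g'(t) = 160·24/(t + 24)². Setting 160·24/(t+24)² = 160t/[(t+24)(13+t)] gives 24(13+t) = t(t+24), so t² = 24×13 = 312.
t* = √312 = 17.66 min.

17.66 min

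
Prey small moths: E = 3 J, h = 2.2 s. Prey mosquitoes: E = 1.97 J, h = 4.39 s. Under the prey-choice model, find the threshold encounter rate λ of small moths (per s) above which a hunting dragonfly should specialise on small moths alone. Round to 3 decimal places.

The zero-one rule: include mosquitoes iff E₂/h₂ > λE₁/(1+λh₁). Equality gives the switch point.
λE₁h₂ = E₂ + λE₂h₁ ⇒ λ = E₂/(E₁h₂ − E₂h₁) = 1.97/(13.17 − 4.334) = 0.223 per s.

0.223 per s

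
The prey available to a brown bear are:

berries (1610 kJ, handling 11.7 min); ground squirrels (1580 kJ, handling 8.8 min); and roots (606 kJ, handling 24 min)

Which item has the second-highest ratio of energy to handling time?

berries

In descending order of E/h:
ground squirrels: 1580/8.8 = 180 kJ/min
berries: 1610/11.7 = 138 kJ/min
roots: 606/24 = 25.2 kJ/min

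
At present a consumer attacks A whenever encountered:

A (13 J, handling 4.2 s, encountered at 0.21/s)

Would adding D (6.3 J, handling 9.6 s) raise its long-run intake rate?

On A alone, R = ΣλE/(1+Σλh) = 2.73/1.882 = 1.451 J/s.
Profitability of D: 6.3/9.6 = 0.6562 J/s.
0.6562 < 1.451, so adding D would lower the average — exclude it.

No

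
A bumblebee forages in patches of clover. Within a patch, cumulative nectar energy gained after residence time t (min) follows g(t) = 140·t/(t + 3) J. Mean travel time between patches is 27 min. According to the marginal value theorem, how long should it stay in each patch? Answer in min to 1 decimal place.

By the marginal value theorem, leave when the instantaneous gain rate g'(t) equals the habitat-wide average g(t)/(T + t).
g'(t) = 140·3/(t + 3)². Setting 140·3/(t+3)² = 140t/[(t+3)(27+t)] gives 3(27+t) = t(t+3), so t² = 3×27 = 81.
t* = √81 = 9 min.

9.0 min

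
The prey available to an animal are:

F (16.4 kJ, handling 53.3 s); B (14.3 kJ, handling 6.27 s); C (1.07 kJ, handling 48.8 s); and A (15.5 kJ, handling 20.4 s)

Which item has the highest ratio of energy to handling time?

Profitability E/h (kJ/s): F = 16.4/53.3 = 0.308, B = 14.3/6.27 = 2.28, C = 1.07/48.8 = 0.0219, A = 15.5/20.4 = 0.76.
Ranked: B > A > F > C.

B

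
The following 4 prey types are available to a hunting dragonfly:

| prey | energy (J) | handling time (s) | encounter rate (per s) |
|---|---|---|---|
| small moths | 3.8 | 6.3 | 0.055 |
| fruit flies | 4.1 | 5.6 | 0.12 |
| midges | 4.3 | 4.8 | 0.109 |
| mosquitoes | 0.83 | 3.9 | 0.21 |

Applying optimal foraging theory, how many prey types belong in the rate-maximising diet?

Profitabilities (E/h, J/s): midges 0.896, fruit flies 0.732, small moths 0.603, mosquitoes 0.213. Add prey in this order while the next type's profitability exceeds the intake rate on those already taken.
Rate on top 1: 0.3077. fruit flies: 0.732 > 0.3077 → include.
Rate on top 2: 0.4376. small moths: 0.603 > 0.4376 → include.
Rate on top 3: 0.4602. mosquitoes: 0.213 < 0.4602 → exclude; stop.
Optimal diet: midges, fruit flies, small moths — 3 of 4 types.

3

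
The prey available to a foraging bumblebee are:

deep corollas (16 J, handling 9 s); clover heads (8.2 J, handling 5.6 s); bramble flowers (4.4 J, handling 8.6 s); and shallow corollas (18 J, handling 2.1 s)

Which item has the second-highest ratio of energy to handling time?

deep corollas

Profitability E/h (J/s): deep corollas = 16/9 = 1.78, clover heads = 8.2/5.6 = 1.46, bramble flowers = 4.4/8.6 = 0.512, shallow corollas = 18/2.1 = 8.57.
Ranked: shallow corollas > deep corollas > clover heads > bramble flowers.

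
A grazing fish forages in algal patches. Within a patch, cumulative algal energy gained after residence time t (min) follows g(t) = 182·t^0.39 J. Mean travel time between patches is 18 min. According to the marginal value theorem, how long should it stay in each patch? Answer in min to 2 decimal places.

Optimal t* satisfies g'(t*) = g(t*)/(T + t*).
g'(t) = 0.39·182·t^-0.61. Setting 0.39·182·t^-0.61 = 182·t^0.39/(18+t) gives 0.39(18+t) = t, so 0.61·t = 0.39×18.
t* = 0.39×18/0.61 = 11.51 min.

11.51 min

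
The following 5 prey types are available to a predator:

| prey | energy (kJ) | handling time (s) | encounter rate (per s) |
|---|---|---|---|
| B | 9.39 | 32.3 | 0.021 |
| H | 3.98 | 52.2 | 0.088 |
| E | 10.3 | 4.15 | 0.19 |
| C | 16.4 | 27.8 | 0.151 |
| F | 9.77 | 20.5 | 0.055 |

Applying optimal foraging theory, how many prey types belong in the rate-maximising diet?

1

Rank by E/h (kJ/s): E 2.48, C 0.59, F 0.477, B 0.291, H 0.0762. Include each in turn until the next type's E/h falls below the running intake rate.
Rate on top 1: 1.094. C: 0.59 < 1.094 → exclude; stop.
Optimal diet: E — 1 of 5 types.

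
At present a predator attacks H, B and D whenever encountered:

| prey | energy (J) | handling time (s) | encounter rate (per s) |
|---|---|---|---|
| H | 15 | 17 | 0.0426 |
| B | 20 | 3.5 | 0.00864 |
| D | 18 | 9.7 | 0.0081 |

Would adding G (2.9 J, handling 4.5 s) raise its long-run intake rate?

Yes

Intake rate on the current diet: R = (0.0426×15 + 0.00864×20 + 0.0081×18) / (1 + 0.0426×17 + 0.00864×3.5 + 0.0081×9.7) = 0.9576/1.833 = 0.5224 J/s.
Profitability of G: 2.9/4.5 = 0.6444 J/s.
0.6444 > 0.5224, so adding G raises the average — include it.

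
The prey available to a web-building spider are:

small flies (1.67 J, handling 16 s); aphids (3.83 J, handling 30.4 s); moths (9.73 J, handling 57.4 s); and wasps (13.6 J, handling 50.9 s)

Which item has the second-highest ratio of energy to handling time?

In descending order of E/h:
wasps: 13.6/50.9 = 0.267 J/s
moths: 9.73/57.4 = 0.17 J/s
aphids: 3.83/30.4 = 0.126 J/s
small flies: 1.67/16 = 0.104 J/s

moths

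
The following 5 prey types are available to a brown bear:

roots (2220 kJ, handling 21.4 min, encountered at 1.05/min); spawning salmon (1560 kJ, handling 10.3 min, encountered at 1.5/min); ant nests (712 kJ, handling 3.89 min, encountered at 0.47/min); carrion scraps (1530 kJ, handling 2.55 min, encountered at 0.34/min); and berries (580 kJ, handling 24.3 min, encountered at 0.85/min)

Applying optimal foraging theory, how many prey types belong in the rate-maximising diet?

1

Rank by E/h (kJ/min): carrion scraps 600, ant nests 183, spawning salmon 151, roots 104, berries 23.9. Include each in turn until the next type's E/h falls below the running intake rate.
Rate on top 1: 278.6. ant nests: 183 < 278.6 → exclude; stop.
Optimal diet: carrion scraps — 1 of 5 types.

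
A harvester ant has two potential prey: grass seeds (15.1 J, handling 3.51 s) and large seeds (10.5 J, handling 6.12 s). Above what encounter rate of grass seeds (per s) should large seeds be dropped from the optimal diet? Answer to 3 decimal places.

The zero-one rule: include large seeds iff E₂/h₂ > λE₁/(1+λh₁). Equality gives the switch point.
λE₁h₂ = E₂ + λE₂h₁ ⇒ λ = E₂/(E₁h₂ − E₂h₁) = 10.5/(92.41 − 36.85) = 0.189 per s.

0.189 per s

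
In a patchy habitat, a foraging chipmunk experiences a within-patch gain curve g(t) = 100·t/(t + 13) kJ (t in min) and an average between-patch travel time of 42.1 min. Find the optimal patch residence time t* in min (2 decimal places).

Optimal t* satisfies g'(t*) = g(t*)/(T + t*).
g'(t) = 100·13/(t + 13)². Setting 100·13/(t+13)² = 100t/[(t+13)(42.1+t)] gives 13(42.1+t) = t(t+13), so t² = 13×42.1 = 547.3.
t* = √547.3 = 23.39 min.

23.39 min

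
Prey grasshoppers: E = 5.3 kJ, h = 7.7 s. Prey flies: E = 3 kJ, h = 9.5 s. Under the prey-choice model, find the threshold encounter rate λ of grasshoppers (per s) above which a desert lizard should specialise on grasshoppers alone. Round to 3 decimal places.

At the threshold, the rate on grasshoppers alone equals the profitability of flies: λ·5.3/(1 + λ·7.7) = 3/9.5 = 0.3158.
Rearranging, λ(5.3 − 0.3158×7.7) = 0.3158, so λ = 0.3158/2.868 = 0.1101 per s.

0.110 per s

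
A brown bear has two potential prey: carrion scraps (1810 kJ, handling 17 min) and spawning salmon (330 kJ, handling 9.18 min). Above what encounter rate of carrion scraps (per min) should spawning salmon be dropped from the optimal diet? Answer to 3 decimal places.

0.030 per min

The zero-one rule: include spawning salmon iff E₂/h₂ > λE₁/(1+λh₁). Equality gives the switch point.
λE₁h₂ = E₂ + λE₂h₁ ⇒ λ = E₂/(E₁h₂ − E₂h₁) = 330/(1.662e+04 − 5610) = 0.02998 per min.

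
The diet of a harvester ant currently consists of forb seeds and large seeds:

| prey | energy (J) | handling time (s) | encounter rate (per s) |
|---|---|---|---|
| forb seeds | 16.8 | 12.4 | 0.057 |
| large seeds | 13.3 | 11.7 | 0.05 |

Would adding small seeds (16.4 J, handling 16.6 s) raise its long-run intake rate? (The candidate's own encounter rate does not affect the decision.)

On forb seeds and large seeds alone, R = ΣλE/(1+Σλh) = 1.623/2.292 = 0.708 J/s.
small seeds: E/h = 16.4/16.6 = 0.988 J/s.
0.988 > 0.708, so adding small seeds raises the average — include it.

Yes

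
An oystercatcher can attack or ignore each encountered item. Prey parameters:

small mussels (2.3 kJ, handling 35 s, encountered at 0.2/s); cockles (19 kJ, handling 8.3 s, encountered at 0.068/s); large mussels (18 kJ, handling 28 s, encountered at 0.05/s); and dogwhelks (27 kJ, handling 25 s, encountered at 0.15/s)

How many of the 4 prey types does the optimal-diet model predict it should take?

Rank by E/h (kJ/s): cockles 2.29, dogwhelks 1.08, large mussels 0.643, small mussels 0.0657. Include each in turn until the next type's E/h falls below the running intake rate.
Rate on top 1: 0.8259. dogwhelks: 1.08 > 0.8259 → include.
Rate on top 2: 1.005. large mussels: 0.643 < 1.005 → exclude; stop.
Optimal diet: cockles, dogwhelks — 2 of 4 types.

2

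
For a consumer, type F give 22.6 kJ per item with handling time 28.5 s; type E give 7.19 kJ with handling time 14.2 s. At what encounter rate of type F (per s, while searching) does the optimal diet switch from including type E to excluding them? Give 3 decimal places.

Drop type E once their profitability E₂/h₂ falls below the rate achievable on type F alone: E₂/h₂ = λE₁/(1 + λh₁).
Solve for λ: λE₁h₂ = E₂(1 + λh₁) → λ(E₁h₂ − E₂h₁) = E₂ → λ = E₂/(E₁h₂ − E₂h₁).
λ = 7.19/(22.6×14.2 − 7.19×28.5) = 7.19/116 = 0.06198 per s.

0.062 per s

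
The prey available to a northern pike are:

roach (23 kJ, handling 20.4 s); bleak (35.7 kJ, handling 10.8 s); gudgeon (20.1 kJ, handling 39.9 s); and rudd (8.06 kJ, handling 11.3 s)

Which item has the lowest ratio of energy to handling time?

gudgeon

Profitability E/h (kJ/s): roach = 23/20.4 = 1.13, bleak = 35.7/10.8 = 3.31, gudgeon = 20.1/39.9 = 0.504, rudd = 8.06/11.3 = 0.713.
Ranked: bleak > roach > rudd > gudgeon.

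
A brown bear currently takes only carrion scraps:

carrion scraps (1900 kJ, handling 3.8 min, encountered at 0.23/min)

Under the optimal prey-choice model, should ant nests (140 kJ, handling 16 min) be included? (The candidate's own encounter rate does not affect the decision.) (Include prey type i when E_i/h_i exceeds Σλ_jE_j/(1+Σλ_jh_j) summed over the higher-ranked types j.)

No

On carrion scraps alone, R = ΣλE/(1+Σλh) = 437/1.874 = 233.2 kJ/min.
Profitability of ant nests: 140/16 = 8.75 kJ/min.
Since 8.75 < R, time spent handling ant nests is better spent searching.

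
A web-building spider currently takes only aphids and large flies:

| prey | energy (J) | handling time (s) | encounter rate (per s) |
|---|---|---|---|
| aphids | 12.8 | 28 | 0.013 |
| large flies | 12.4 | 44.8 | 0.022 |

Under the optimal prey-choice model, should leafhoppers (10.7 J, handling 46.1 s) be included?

Current rate: (0.013×12.8 + 0.022×12.4)/(1 + 0.013×28 + 0.022×44.8) = 0.1869 J/s.
leafhoppers: E/h = 10.7/46.1 = 0.2321 J/s.
0.2321 > 0.1869, so adding leafhoppers raises the average — include it.

Yes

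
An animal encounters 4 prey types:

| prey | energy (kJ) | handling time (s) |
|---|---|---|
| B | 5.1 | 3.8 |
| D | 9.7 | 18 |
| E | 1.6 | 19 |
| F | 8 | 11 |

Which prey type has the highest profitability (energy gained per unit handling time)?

B

In descending order of E/h:
B: 5.1/3.8 = 1.34 kJ/s
F: 8/11 = 0.727 kJ/s
D: 9.7/18 = 0.539 kJ/s
E: 1.6/19 = 0.0842 kJ/s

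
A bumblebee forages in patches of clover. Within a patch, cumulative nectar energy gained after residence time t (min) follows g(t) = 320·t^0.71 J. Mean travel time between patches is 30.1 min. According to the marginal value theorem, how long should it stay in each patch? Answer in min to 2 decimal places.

By the marginal value theorem, leave when the instantaneous gain rate g'(t) equals the habitat-wide average g(t)/(T + t).
g'(t) = 0.71·320·t^-0.29. Setting 0.71·320·t^-0.29 = 320·t^0.71/(30.1+t) gives 0.71(30.1+t) = t, so 0.29·t = 0.71×30.1.
t* = 0.71×30.1/0.29 = 73.69 min.

73.69 min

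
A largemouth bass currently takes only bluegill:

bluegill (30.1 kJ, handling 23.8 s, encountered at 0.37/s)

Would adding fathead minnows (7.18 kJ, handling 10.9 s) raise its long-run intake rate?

Current rate: (0.37×30.1)/(1 + 0.37×23.8) = 1.136 kJ/s.
fathead minnows: E/h = 7.18/10.9 = 0.6587 kJ/s.
0.6587 < 1.136, so adding fathead minnows would lower the average — exclude it.

No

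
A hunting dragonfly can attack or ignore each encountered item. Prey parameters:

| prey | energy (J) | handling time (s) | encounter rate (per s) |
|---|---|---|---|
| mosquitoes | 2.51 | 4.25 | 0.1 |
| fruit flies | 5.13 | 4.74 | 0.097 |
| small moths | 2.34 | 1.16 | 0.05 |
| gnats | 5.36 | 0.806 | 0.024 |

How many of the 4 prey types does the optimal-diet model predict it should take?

4

Rank by E/h (J/s): gnats 6.65, small moths 2.02, fruit flies 1.08, mosquitoes 0.591. Include each in turn until the next type's E/h falls below the running intake rate.
Rate on top 1: 0.1262. small moths: 2.02 > 0.1262 → include.
Rate on top 2: 0.228. fruit flies: 1.08 > 0.228 → include.
Rate on top 3: 0.4835. mosquitoes: 0.591 > 0.4835 → include.
Optimal diet: gnats, small moths, fruit flies, mosquitoes — 4 of 4 types.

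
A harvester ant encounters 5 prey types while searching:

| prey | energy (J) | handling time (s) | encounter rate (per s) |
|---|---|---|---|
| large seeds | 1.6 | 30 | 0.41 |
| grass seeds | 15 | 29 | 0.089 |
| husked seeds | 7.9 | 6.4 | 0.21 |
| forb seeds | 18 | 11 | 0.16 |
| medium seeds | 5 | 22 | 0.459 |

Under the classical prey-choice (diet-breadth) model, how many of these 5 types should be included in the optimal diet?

Profitabilities (E/h, J/s): forb seeds 1.64, husked seeds 1.23, grass seeds 0.517, medium seeds 0.227, large seeds 0.0533. Add prey in this order while the next type's profitability exceeds the intake rate on those already taken.
Rate on top 1: 1.043. husked seeds: 1.23 > 1.043 → include.
Rate on top 2: 1.106. grass seeds: 0.517 < 1.106 → exclude; stop.
Optimal diet: forb seeds, husked seeds — 2 of 5 types.

2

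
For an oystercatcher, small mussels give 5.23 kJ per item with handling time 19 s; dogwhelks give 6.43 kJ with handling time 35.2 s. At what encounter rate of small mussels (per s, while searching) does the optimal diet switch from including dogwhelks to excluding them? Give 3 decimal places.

The zero-one rule: include dogwhelks iff E₂/h₂ > λE₁/(1+λh₁). Equality gives the switch point.
λE₁h₂ = E₂ + λE₂h₁ ⇒ λ = E₂/(E₁h₂ − E₂h₁) = 6.43/(184.1 − 122.2) = 0.1038 per s.

0.104 per s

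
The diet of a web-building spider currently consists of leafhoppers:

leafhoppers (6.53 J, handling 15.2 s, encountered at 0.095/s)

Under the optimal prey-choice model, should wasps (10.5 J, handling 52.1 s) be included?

Current rate: (0.095×6.53)/(1 + 0.095×15.2) = 0.2538 J/s.
Profitability of wasps: 10.5/52.1 = 0.2015 J/s.
0.2015 < 0.2538, so adding wasps would lower the average — exclude it.

No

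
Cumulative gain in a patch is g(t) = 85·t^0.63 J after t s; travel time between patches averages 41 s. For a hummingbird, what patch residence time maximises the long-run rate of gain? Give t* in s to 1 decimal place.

69.8 s

By the marginal value theorem, leave when the instantaneous gain rate g'(t) equals the habitat-wide average g(t)/(T + t).
g'(t) = 0.63·85·t^-0.37. Setting 0.63·85·t^-0.37 = 85·t^0.63/(41+t) gives 0.63(41+t) = t, so 0.37·t = 0.63×41.
t* = 0.63×41/0.37 = 69.81 s.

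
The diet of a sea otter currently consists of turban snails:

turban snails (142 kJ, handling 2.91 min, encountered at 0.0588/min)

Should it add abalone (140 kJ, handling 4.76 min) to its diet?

Current rate: (0.0588×142)/(1 + 0.0588×2.91) = 7.13 kJ/min.
abalone: E/h = 140/4.76 = 29.41 kJ/min.
29.41 > 7.13, so adding abalone raises the average — include it.

Yes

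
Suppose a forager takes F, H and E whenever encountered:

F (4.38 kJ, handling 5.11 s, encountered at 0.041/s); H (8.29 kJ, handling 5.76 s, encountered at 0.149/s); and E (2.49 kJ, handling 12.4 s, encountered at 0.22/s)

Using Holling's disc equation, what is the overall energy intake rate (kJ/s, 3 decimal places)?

R = (0.041×4.38 + 0.149×8.29 + 0.22×2.49) / (1 + 0.041×5.11 + 0.149×5.76 + 0.22×12.4) = 1.963/4.796 = 0.4092 kJ/s.

0.409 kJ/s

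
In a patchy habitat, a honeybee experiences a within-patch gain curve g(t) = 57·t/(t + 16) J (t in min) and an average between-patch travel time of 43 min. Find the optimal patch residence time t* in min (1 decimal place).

26.2 min

By the marginal value theorem, leave when the instantaneous gain rate g'(t) equals the habitat-wide average g(t)/(T + t).
g'(t) = 57·16/(t + 16)². Setting 57·16/(t+16)² = 57t/[(t+16)(43+t)] gives 16(43+t) = t(t+16), so t² = 16×43 = 688.
t* = √688 = 26.23 min.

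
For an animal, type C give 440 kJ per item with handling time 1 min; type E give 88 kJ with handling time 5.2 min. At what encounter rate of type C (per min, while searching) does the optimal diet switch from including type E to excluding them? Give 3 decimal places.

0.040 per min

At the threshold, the rate on type C alone equals the profitability of type E: λ·440/(1 + λ·1) = 88/5.2 = 16.92.
Rearranging, λ(440 − 16.92×1) = 16.92, so λ = 16.92/423.1 = 0.04 per min.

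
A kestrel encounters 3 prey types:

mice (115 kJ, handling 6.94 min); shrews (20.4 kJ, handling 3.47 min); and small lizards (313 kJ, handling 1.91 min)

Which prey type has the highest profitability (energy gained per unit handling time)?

In descending order of E/h:
small lizards: 313/1.91 = 164 kJ/min
mice: 115/6.94 = 16.6 kJ/min
shrews: 20.4/3.47 = 5.88 kJ/min

small lizards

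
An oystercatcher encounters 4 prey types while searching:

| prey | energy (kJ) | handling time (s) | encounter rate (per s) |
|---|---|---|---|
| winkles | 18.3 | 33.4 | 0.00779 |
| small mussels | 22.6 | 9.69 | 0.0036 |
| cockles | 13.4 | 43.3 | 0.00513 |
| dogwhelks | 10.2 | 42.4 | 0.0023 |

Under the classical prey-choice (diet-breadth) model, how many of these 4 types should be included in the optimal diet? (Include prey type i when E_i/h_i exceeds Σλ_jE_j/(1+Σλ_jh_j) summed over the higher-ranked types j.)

4

Rank by E/h (kJ/s): small mussels 2.33, winkles 0.548, cockles 0.309, dogwhelks 0.241. Include each in turn until the next type's E/h falls below the running intake rate.
Rate on top 1: 0.07862. winkles: 0.548 > 0.07862 → include.
Rate on top 2: 0.1729. cockles: 0.309 > 0.1729 → include.
Rate on top 3: 0.1929. dogwhelks: 0.241 > 0.1929 → include.
Optimal diet: small mussels, winkles, cockles, dogwhelks — 4 of 4 types.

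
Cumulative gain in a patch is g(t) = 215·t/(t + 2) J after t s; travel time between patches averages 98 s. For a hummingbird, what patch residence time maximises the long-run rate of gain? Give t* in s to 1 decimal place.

Maximise g(t)/(T+t): set derivative to zero → g'(t)(T+t) = g(t).
g'(t) = 215·2/(t + 2)². Setting 215·2/(t+2)² = 215t/[(t+2)(98+t)] gives 2(98+t) = t(t+2), so t² = 2×98 = 196.
t* = √196 = 14 s.

14.0 s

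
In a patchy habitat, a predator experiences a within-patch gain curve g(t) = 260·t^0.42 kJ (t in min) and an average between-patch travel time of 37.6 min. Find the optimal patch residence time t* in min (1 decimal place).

27.2 min

Maximise g(t)/(T+t): set derivative to zero → g'(t)(T+t) = g(t).
g'(t) = 0.42·260·t^-0.58. Setting 0.42·260·t^-0.58 = 260·t^0.42/(37.6+t) gives 0.42(37.6+t) = t, so 0.58·t = 0.42×37.6.
t* = 0.42×37.6/0.58 = 27.23 min.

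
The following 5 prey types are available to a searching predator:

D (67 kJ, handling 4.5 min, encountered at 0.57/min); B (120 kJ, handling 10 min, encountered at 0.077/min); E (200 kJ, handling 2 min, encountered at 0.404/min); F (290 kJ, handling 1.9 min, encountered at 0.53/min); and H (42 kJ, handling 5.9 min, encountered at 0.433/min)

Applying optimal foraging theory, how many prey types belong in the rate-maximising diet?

Profitabilities (E/h, kJ/min): F 153, E 100, D 14.9, B 12, H 7.12. Add prey in this order while the next type's profitability exceeds the intake rate on those already taken.
Rate on top 1: 76.58. E: 100 > 76.58 → include.
Rate on top 2: 83.3. D: 14.9 < 83.3 → exclude; stop.
Optimal diet: F, E — 2 of 5 types.

2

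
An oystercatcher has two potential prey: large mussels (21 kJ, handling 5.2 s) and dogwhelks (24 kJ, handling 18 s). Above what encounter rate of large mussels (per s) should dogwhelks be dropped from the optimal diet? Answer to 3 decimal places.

The zero-one rule: include dogwhelks iff E₂/h₂ > λE₁/(1+λh₁). Equality gives the switch point.
λE₁h₂ = E₂ + λE₂h₁ ⇒ λ = E₂/(E₁h₂ − E₂h₁) = 24/(378 − 124.8) = 0.09479 per s.

0.095 per s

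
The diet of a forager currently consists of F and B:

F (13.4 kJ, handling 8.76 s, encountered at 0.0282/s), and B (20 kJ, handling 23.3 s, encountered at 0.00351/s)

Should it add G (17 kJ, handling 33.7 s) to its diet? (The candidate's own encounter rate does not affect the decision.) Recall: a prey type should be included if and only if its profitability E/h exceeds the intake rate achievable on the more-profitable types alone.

Current rate: (0.0282×13.4 + 0.00351×20)/(1 + 0.0282×8.76 + 0.00351×23.3) = 0.3372 kJ/s.
Profitability of G: 17/33.7 = 0.5045 kJ/s.
0.5045 > 0.3372, so adding G raises the average — include it.

Yes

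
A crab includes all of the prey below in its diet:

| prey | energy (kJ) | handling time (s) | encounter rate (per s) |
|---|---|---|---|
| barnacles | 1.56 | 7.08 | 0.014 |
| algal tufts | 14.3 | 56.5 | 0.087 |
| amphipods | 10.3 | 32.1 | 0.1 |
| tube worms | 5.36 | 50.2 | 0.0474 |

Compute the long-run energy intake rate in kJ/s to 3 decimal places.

0.220 kJ/s

Energy encountered per unit search time: 0.014×1.56 + 0.087×14.3 + 0.1×10.3 + 0.0474×5.36 = 2.55 kJ/s.
Handling time per unit search time: 0.014×7.08 + 0.087×56.5 + 0.1×32.1 + 0.0474×50.2 = 10.6.
Rate = 2.55/(1 + 10.6) = 0.2198 kJ/s.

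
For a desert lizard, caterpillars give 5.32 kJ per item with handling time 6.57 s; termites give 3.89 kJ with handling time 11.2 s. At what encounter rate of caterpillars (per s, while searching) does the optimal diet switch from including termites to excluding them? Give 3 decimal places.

0.114 per s

At the threshold, the rate on caterpillars alone equals the profitability of termites: λ·5.32/(1 + λ·6.57) = 3.89/11.2 = 0.3473.
Rearranging, λ(5.32 − 0.3473×6.57) = 0.3473, so λ = 0.3473/3.038 = 0.1143 per s.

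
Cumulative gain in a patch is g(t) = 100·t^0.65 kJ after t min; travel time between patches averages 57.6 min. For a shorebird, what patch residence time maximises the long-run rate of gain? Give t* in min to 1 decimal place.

Maximise g(t)/(T+t): set derivative to zero → g'(t)(T+t) = g(t).
g'(t) = 0.65·100·t^-0.35. Setting 0.65·100·t^-0.35 = 100·t^0.65/(57.6+t) gives 0.65(57.6+t) = t, so 0.35·t = 0.65×57.6.
t* = 0.65×57.6/0.35 = 107 min.

107.0 min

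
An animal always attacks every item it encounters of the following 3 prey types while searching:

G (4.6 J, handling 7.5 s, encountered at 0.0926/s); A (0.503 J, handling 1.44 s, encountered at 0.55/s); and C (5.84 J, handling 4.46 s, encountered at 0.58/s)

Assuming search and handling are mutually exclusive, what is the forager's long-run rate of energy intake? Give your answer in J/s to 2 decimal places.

Energy encountered per unit search time: 0.0926×4.6 + 0.55×0.503 + 0.58×5.84 = 4.09 J/s.
Handling time per unit search time: 0.0926×7.5 + 0.55×1.44 + 0.58×4.46 = 4.073.
Rate = 4.09/(1 + 4.073) = 0.8061 J/s.

0.81 J/s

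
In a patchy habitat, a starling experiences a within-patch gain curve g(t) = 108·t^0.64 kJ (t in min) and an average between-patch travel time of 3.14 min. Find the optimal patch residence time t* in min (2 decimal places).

5.58 min

By the marginal value theorem, leave when the instantaneous gain rate g'(t) equals the habitat-wide average g(t)/(T + t).
g'(t) = 0.64·108·t^-0.36. Setting 0.64·108·t^-0.36 = 108·t^0.64/(3.14+t) gives 0.64(3.14+t) = t, so 0.36·t = 0.64×3.14.
t* = 0.64×3.14/0.36 = 5.582 min.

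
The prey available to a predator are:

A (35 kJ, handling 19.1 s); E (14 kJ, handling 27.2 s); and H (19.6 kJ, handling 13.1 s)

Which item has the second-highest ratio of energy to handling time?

H

Profitability E/h (kJ/s): A = 35/19.1 = 1.83, E = 14/27.2 = 0.515, H = 19.6/13.1 = 1.5.
Ranked: A > H > E.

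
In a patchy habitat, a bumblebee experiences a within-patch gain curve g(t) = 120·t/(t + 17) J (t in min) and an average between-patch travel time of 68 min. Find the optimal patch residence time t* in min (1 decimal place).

34.0 min

Optimal t* satisfies g'(t*) = g(t*)/(T + t*).
g'(t) = 120·17/(t + 17)². Setting 120·17/(t+17)² = 120t/[(t+17)(68+t)] gives 17(68+t) = t(t+17), so t² = 17×68 = 1156.
t* = √1156 = 34 min.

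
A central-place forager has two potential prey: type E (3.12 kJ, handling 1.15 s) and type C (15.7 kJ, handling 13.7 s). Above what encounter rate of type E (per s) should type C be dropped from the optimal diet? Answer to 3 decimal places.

The zero-one rule: include type C iff E₂/h₂ > λE₁/(1+λh₁). Equality gives the switch point.
λE₁h₂ = E₂ + λE₂h₁ ⇒ λ = E₂/(E₁h₂ − E₂h₁) = 15.7/(42.74 − 18.05) = 0.6359 per s.

0.636 per s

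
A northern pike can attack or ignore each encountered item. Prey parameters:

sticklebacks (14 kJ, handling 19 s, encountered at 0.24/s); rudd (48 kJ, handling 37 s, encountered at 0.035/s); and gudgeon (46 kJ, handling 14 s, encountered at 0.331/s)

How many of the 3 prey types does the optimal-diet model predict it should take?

Profitabilities (E/h, kJ/s): gudgeon 3.29, rudd 1.3, sticklebacks 0.737. Add prey in this order while the next type's profitability exceeds the intake rate on those already taken.
Rate on top 1: 2.703. rudd: 1.3 < 2.703 → exclude; stop.
Optimal diet: gudgeon — 1 of 3 types.

1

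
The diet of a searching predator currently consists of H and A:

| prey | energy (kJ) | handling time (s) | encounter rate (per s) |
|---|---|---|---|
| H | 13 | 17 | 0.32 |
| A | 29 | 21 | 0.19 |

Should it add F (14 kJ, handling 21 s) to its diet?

No

On H and A alone, R = ΣλE/(1+Σλh) = 9.67/10.43 = 0.9271 kJ/s.
Profitability of F: 14/21 = 0.6667 kJ/s.
0.6667 < 0.9271, so adding F would lower the average — exclude it.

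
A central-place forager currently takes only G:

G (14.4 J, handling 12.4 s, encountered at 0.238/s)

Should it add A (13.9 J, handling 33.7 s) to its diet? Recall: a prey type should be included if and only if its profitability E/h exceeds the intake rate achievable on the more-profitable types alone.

Current rate: (0.238×14.4)/(1 + 0.238×12.4) = 0.8674 J/s.
A: E/h = 13.9/33.7 = 0.4125 J/s.
0.4125 < 0.8674, so adding A would lower the average — exclude it.

No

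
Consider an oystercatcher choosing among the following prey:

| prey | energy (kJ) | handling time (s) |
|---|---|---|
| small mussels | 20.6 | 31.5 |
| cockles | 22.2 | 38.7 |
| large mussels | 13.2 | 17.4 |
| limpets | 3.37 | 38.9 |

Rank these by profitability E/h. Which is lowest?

limpets

Profitability E/h (kJ/s): small mussels = 20.6/31.5 = 0.654, cockles = 22.2/38.7 = 0.574, large mussels = 13.2/17.4 = 0.759, limpets = 3.37/38.9 = 0.0866.
Ranked: large mussels > small mussels > cockles > limpets.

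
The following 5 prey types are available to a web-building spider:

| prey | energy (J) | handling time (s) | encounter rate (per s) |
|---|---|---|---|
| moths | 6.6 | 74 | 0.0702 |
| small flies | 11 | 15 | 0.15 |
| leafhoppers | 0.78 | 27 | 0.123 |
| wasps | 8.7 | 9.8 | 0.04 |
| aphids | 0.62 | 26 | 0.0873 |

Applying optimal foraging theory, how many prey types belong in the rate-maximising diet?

Rank by E/h (J/s): wasps 0.888, small flies 0.733, moths 0.0892, leafhoppers 0.0289, aphids 0.0238. Include each in turn until the next type's E/h falls below the running intake rate.
Rate on top 1: 0.25. small flies: 0.733 > 0.25 → include.
Rate on top 2: 0.5486. moths: 0.0892 < 0.5486 → exclude; stop.
Optimal diet: wasps, small flies — 2 of 5 types.

2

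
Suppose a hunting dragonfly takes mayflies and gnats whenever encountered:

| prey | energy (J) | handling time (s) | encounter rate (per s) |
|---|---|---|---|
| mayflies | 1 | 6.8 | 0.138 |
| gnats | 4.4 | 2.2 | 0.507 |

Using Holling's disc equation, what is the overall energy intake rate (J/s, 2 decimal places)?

Energy encountered per unit search time: 0.138×1 + 0.507×4.4 = 2.369 J/s.
Handling time per unit search time: 0.138×6.8 + 0.507×2.2 = 2.054.
Rate = 2.369/(1 + 2.054) = 0.7757 J/s.

0.78 J/s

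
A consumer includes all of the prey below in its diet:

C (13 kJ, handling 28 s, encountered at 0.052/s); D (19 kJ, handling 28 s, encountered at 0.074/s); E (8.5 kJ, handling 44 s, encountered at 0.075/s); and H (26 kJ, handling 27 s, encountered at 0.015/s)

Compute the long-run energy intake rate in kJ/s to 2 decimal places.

R = (0.052×13 + 0.074×19 + 0.075×8.5 + 0.015×26) / (1 + 0.052×28 + 0.074×28 + 0.075×44 + 0.015×27) = 3.109/8.233 = 0.3777 kJ/s.

0.38 kJ/s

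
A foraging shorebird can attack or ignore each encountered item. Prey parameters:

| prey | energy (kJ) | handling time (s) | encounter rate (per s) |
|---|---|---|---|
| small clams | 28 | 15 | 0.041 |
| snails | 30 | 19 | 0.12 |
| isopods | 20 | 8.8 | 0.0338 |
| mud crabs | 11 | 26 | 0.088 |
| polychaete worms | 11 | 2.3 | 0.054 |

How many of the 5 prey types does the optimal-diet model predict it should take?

Rank by E/h (kJ/s): polychaete worms 4.78, isopods 2.27, small clams 1.87, snails 1.58, mud crabs 0.423. Include each in turn until the next type's E/h falls below the running intake rate.
Rate on top 1: 0.5284. isopods: 2.27 > 0.5284 → include.
Rate on top 2: 0.8933. small clams: 1.87 > 0.8933 → include.
Rate on top 3: 1.187. snails: 1.58 > 1.187 → include.
Rate on top 4: 1.394. mud crabs: 0.423 < 1.394 → exclude; stop.
Optimal diet: polychaete worms, isopods, small clams, snails — 4 of 5 types.

4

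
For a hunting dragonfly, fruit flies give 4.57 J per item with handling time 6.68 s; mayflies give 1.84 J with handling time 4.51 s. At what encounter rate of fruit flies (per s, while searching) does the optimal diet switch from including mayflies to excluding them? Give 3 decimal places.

At the threshold, the rate on fruit flies alone equals the profitability of mayflies: λ·4.57/(1 + λ·6.68) = 1.84/4.51 = 0.408.
Rearranging, λ(4.57 − 0.408×6.68) = 0.408, so λ = 0.408/1.845 = 0.2212 per s.

0.221 per s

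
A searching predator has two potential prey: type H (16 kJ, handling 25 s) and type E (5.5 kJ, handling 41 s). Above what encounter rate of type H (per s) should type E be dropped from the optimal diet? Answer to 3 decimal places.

The zero-one rule: include type E iff E₂/h₂ > λE₁/(1+λh₁). Equality gives the switch point.
λE₁h₂ = E₂ + λE₂h₁ ⇒ λ = E₂/(E₁h₂ − E₂h₁) = 5.5/(656 − 137.5) = 0.01061 per s.

0.011 per s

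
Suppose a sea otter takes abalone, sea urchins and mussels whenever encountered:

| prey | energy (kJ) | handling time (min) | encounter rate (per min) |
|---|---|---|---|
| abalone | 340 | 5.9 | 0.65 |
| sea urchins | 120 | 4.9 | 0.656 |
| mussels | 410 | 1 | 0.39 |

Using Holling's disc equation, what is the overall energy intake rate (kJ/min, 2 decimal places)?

Energy encountered per unit search time: 0.65×340 + 0.656×120 + 0.39×410 = 459.6 kJ/min.
Handling time per unit search time: 0.65×5.9 + 0.656×4.9 + 0.39×1 = 7.439.
Rate = 459.6/(1 + 7.439) = 54.46 kJ/min.

54.46 kJ/min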